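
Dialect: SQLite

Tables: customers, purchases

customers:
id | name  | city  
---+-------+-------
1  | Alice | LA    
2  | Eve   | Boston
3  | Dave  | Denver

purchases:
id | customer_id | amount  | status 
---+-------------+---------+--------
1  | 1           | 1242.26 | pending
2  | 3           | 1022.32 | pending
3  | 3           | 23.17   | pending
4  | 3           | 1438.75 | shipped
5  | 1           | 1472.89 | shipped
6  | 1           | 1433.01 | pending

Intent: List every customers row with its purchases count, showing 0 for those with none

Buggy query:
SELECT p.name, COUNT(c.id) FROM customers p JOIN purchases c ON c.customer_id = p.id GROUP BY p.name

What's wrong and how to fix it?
Bug: An inner join excludes parents with zero children

Fix: Use LEFT JOIN so parents without children still appear (COUNT(c.id) gives 0)

Corrected query:
SELECT p.name, COUNT(c.id) FROM customers p LEFT JOIN purchases c ON c.customer_id = p.id GROUP BY p.name

Result:
name  | COUNT(c.id)
------+------------
Alice | 3          
Dave  | 3          
Eve   | 0          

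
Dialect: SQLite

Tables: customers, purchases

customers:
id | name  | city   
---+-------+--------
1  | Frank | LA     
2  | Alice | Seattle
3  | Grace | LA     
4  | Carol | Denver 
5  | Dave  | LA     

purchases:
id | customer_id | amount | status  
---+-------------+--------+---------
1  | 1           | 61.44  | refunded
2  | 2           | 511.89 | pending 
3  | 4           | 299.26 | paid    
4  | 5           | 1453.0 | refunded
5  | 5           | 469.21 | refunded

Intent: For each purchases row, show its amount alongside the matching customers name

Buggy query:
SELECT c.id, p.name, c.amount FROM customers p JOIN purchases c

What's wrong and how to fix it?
Bug: Missing join condition: each purchases row is matched to all customers rows instead of just its own

Fix: Add ON c.customer_id = p.id to the JOIN

Corrected query:
SELECT c.id, p.name, c.amount FROM customers p JOIN purchases c ON c.customer_id = p.id

Result:
id | name  | amount
---+-------+-------
1  | Frank | 61.44 
2  | Alice | 511.89
3  | Carol | 299.26
4  | Dave  | 1453  
5  | Dave  | 469.21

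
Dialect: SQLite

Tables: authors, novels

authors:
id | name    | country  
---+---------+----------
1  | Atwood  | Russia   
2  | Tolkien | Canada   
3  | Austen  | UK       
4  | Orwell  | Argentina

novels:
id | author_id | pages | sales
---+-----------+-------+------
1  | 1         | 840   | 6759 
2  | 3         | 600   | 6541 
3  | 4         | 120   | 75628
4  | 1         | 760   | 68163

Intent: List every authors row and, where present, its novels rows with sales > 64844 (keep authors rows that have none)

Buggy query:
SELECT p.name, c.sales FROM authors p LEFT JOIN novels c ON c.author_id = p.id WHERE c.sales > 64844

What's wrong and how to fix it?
Bug: Filtering c.sales in WHERE discards the NULL rows produced by LEFT JOIN, turning it into an inner join

Fix: Move the right-table condition into the ON clause so unmatched parents are kept

Corrected query:
SELECT p.name, c.sales FROM authors p LEFT JOIN novels c ON c.author_id = p.id AND c.sales > 64844

Result:
name    | sales
--------+------
Atwood  | 68163
Tolkien | NULL 
Austen  | NULL 
Orwell  | 75628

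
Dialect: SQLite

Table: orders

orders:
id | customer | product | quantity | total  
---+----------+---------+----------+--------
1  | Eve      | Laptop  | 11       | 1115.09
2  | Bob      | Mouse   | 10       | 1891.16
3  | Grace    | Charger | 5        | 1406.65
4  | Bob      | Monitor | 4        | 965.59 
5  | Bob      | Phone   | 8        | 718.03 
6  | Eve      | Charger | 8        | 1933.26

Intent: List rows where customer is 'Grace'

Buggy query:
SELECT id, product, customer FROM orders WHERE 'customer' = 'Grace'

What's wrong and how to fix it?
Bug: Single quotes denote string literals in SQL; the column name is being compared as a constant string

Fix: Remove the quotes around the column name (or use double quotes for an identifier)

Corrected query:
SELECT id, product, customer FROM orders WHERE customer = 'Grace'

Result:
id | product | customer
---+---------+---------
3  | Charger | Grace   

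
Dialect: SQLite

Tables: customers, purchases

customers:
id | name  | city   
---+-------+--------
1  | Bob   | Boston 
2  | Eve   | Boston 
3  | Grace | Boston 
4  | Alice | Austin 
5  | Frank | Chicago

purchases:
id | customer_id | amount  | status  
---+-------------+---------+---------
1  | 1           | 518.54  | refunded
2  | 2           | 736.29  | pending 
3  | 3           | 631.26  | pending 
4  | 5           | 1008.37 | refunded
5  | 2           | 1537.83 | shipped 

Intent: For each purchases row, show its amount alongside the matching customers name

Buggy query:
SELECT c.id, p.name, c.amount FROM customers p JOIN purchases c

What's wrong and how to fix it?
Bug: JOIN with no ON clause produces a cartesian product; every purchases row pairs with every customers row

Fix: Add ON c.customer_id = p.id to the JOIN

Corrected query:
SELECT c.id, p.name, c.amount FROM customers p JOIN purchases c ON c.customer_id = p.id

Result:
id | name  | amount 
---+-------+--------
1  | Bob   | 518.54 
2  | Eve   | 736.29 
3  | Grace | 631.26 
4  | Frank | 1008.37
5  | Eve   | 1537.83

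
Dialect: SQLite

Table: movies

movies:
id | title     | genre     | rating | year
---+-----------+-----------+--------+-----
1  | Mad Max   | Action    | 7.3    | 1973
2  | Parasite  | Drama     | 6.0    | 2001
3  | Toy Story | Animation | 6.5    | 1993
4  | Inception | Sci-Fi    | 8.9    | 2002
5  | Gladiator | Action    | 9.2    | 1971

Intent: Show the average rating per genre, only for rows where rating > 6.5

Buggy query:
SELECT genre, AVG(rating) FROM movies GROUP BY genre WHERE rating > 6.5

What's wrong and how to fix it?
Bug: WHERE cannot follow GROUP BY

Fix: Place WHERE between FROM and GROUP BY

Corrected query:
SELECT genre, AVG(rating) FROM movies WHERE rating > 6.5 GROUP BY genre

Result:
genre  | AVG(rating)
-------+------------
Action | 8.25       
Sci-Fi | 8.9        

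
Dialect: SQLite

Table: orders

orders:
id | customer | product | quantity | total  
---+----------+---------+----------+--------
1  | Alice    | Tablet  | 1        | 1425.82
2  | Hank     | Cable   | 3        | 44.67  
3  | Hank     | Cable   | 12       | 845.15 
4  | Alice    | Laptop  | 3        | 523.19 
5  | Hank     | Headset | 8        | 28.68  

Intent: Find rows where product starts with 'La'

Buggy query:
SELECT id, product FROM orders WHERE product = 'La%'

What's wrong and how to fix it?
Bug: Wildcards only work with LIKE; '=' treats '%' as a literal character

Fix: Use LIKE for wildcard pattern matching

Corrected query:
SELECT id, product FROM orders WHERE product LIKE 'La%'

Result:
id | product
---+--------
4  | Laptop 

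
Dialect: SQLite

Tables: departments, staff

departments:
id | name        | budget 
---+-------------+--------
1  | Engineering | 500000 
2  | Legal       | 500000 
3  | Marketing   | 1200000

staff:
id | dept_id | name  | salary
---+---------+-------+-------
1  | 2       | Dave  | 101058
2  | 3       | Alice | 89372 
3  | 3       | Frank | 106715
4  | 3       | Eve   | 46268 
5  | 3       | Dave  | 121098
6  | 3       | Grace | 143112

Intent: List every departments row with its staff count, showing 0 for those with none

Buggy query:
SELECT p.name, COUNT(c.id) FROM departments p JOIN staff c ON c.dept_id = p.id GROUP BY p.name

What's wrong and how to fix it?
Bug: INNER JOIN drops departments rows that have no matching staff rows

Fix: Use LEFT JOIN so parents without children still appear (COUNT(c.id) gives 0)

Corrected query:
SELECT p.name, COUNT(c.id) FROM departments p LEFT JOIN staff c ON c.dept_id = p.id GROUP BY p.name

Result:
name        | COUNT(c.id)
------------+------------
Engineering | 0          
Legal       | 1          
Marketing   | 5          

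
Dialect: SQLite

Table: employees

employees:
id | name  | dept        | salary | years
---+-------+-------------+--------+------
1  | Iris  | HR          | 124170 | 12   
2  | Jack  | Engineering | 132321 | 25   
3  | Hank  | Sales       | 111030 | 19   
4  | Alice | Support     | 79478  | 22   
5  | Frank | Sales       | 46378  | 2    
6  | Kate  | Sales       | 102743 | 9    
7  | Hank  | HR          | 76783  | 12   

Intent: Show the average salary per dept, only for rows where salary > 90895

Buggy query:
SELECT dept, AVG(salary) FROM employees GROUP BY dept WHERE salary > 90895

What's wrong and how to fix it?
Bug: Row-level WHERE must come before GROUP BY in the clause order

Fix: Place WHERE between FROM and GROUP BY

Corrected query:
SELECT dept, AVG(salary) FROM employees WHERE salary > 90895 GROUP BY dept

Result:
dept        | AVG(salary)
------------+------------
Engineering | 132321     
HR          | 124170     
Sales       | 106886.5   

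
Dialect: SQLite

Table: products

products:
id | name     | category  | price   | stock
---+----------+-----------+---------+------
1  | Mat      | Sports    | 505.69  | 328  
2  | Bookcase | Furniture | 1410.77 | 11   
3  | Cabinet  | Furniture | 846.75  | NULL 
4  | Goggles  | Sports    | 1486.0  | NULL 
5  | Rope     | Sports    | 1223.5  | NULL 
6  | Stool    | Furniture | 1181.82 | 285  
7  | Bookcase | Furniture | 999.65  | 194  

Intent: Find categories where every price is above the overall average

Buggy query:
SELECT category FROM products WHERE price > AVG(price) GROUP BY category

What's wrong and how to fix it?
Bug: WHERE evaluates per row before aggregation, so AVG() is unavailable

Fix: Compute the overall average in a scalar subquery and compare each group's MIN against it in HAVING

Corrected query:
SELECT category FROM products GROUP BY category HAVING MIN(price) > (SELECT AVG(price) FROM products)

Result:
(no rows)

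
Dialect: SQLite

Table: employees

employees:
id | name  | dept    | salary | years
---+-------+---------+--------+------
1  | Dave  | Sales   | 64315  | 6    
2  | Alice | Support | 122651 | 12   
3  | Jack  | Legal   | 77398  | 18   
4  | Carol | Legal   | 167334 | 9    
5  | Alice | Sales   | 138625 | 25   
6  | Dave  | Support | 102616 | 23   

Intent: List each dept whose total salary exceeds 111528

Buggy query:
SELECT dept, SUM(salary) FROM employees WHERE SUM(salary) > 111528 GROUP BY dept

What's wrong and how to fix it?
Bug: WHERE runs before GROUP BY, so aggregates aren't available there

Fix: Use HAVING (which filters groups after aggregation) instead of WHERE

Corrected query:
SELECT dept, SUM(salary) FROM employees GROUP BY dept HAVING SUM(salary) > 111528

Result:
dept    | SUM(salary)
--------+------------
Legal   | 244732     
Sales   | 202940     
Support | 225267     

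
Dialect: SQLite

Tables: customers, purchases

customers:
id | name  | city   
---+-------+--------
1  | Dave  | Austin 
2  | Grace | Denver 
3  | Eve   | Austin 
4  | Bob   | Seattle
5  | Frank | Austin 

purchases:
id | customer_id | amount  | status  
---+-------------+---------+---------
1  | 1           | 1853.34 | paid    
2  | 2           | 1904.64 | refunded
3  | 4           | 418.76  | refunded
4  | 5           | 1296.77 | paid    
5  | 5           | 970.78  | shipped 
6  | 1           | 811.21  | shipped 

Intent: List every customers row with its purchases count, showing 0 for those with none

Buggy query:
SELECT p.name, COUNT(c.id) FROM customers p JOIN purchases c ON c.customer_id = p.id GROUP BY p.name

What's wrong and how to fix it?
Bug: INNER JOIN drops customers rows that have no matching purchases rows

Fix: Switch to LEFT JOIN to retain unmatched parent rows

Corrected query:
SELECT p.name, COUNT(c.id) FROM customers p LEFT JOIN purchases c ON c.customer_id = p.id GROUP BY p.name

Result:
name  | COUNT(c.id)
------+------------
Bob   | 1          
Dave  | 2          
Eve   | 0          
Frank | 2          
Grace | 1          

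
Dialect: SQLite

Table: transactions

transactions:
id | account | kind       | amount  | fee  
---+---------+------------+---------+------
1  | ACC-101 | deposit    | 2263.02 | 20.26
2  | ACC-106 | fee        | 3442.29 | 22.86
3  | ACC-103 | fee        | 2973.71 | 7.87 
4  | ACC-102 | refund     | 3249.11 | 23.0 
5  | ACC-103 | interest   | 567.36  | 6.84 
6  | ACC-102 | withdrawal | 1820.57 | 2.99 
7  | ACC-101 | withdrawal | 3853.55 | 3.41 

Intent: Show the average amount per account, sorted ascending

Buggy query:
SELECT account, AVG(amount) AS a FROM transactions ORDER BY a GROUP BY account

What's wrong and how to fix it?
Bug: GROUP BY must precede ORDER BY

Fix: Move ORDER BY to the end, after GROUP BY

Corrected query:
SELECT account, AVG(amount) AS a FROM transactions GROUP BY account ORDER BY a

Result:
account | a       
--------+---------
ACC-103 | 1770.535
ACC-102 | 2534.84 
ACC-101 | 3058.285
ACC-106 | 3442.29 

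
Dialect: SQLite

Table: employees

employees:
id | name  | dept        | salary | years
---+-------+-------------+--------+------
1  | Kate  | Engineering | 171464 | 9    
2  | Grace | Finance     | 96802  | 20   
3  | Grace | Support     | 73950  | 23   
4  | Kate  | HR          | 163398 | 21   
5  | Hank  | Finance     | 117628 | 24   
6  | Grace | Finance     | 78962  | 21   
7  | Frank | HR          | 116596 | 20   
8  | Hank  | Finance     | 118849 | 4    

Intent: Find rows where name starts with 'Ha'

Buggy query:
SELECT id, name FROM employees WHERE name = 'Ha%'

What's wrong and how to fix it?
Bug: '=' compares the literal string including the % character; pattern matching needs LIKE

Fix: Replace '=' with LIKE so 'Ha%' is treated as a pattern

Corrected query:
SELECT id, name FROM employees WHERE name LIKE 'Ha%'

Result:
id | name
---+-----
5  | Hank
8  | Hank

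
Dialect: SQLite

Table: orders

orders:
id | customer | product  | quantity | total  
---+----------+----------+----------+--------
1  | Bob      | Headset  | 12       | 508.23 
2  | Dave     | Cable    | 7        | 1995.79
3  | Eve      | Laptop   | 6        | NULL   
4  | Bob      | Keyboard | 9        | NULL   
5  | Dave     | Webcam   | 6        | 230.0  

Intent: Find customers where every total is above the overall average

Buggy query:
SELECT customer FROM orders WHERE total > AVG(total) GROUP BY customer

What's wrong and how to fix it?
Bug: WHERE evaluates per row before aggregation, so AVG() is unavailable

Fix: Compute the overall average in a scalar subquery and compare each group's MIN against it in HAVING

Corrected query:
SELECT customer FROM orders GROUP BY customer HAVING MIN(total) > (SELECT AVG(total) FROM orders)

Result:
(no rows)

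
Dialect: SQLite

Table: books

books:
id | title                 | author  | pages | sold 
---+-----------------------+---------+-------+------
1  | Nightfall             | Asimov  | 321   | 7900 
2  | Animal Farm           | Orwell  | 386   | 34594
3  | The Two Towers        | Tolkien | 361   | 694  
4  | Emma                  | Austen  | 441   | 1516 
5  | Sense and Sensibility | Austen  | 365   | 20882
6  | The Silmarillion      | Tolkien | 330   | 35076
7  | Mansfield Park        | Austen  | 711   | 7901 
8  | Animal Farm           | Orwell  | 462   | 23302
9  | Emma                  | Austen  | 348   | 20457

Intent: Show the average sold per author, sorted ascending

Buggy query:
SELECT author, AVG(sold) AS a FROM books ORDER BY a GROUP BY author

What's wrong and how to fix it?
Bug: ORDER BY appears before GROUP BY; SQL clause order requires GROUP BY first

Fix: Move ORDER BY to the end, after GROUP BY

Corrected query:
SELECT author, AVG(sold) AS a FROM books GROUP BY author ORDER BY a

Result:
author  | a    
--------+------
Asimov  | 7900 
Austen  | 12689
Tolkien | 17885
Orwell  | 28948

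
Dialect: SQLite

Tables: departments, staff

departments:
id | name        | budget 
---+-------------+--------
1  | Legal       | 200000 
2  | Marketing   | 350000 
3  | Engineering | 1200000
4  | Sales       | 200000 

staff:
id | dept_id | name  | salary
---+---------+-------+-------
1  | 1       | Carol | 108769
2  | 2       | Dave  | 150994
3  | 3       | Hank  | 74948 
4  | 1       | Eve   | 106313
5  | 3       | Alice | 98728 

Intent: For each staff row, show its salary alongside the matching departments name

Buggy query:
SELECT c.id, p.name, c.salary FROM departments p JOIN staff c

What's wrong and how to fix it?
Bug: Missing join condition: each staff row is matched to all departments rows instead of just its own

Fix: Add ON c.dept_id = p.id to the JOIN

Corrected query:
SELECT c.id, p.name, c.salary FROM departments p JOIN staff c ON c.dept_id = p.id

Result:
id | name        | salary
---+-------------+-------
1  | Legal       | 108769
2  | Marketing   | 150994
3  | Engineering | 74948 
4  | Legal       | 106313
5  | Engineering | 98728 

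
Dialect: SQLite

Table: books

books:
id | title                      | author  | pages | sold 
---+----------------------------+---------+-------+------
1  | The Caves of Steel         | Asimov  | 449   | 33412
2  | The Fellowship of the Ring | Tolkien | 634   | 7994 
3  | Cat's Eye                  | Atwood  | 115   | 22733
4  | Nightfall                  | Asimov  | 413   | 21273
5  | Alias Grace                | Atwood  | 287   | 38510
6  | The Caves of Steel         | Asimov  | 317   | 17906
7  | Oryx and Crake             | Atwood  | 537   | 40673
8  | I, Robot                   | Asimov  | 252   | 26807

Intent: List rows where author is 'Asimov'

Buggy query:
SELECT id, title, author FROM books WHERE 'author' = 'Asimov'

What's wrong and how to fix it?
Bug: 'author' in single quotes is a string literal, not the column; the comparison is literal-vs-literal and never true

Fix: Remove the quotes around the column name (or use double quotes for an identifier)

Corrected query:
SELECT id, title, author FROM books WHERE author = 'Asimov'

Result:
id | title              | author
---+--------------------+-------
1  | The Caves of Steel | Asimov
4  | Nightfall          | Asimov
6  | The Caves of Steel | Asimov
8  | I, Robot           | Asimov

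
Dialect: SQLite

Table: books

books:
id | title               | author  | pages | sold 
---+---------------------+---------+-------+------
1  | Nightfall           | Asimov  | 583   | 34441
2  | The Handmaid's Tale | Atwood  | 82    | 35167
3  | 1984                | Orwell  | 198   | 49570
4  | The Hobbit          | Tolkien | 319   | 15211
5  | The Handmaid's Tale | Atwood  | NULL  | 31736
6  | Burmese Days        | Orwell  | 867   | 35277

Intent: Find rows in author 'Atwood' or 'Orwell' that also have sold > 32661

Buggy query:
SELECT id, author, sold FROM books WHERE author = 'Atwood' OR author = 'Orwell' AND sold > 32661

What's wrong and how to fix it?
Bug: AND binds tighter than OR, so this parses as author = 'Atwood' OR (author = 'Orwell' AND sold > 32661)

Fix: Group the OR with parentheses (or use IN), then AND the threshold

Corrected query:
SELECT id, author, sold FROM books WHERE (author = 'Atwood' OR author = 'Orwell') AND sold > 32661

Result:
id | author | sold 
---+--------+------
2  | Atwood | 35167
3  | Orwell | 49570
6  | Orwell | 35277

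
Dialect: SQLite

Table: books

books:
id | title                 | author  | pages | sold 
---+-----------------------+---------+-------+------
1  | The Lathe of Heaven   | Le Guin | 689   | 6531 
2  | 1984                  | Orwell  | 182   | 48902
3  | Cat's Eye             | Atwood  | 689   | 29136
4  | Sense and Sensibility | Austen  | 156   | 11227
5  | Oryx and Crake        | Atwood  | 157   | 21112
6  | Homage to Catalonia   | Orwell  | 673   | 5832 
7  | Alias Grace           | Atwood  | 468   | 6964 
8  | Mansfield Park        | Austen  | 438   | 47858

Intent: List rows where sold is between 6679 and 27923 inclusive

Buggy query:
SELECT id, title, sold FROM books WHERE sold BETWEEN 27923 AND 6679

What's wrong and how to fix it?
Bug: The bounds are reversed; BETWEEN a AND b requires a <= b to match anything

Fix: Swap the bounds so the smaller value comes first

Corrected query:
SELECT id, title, sold FROM books WHERE sold BETWEEN 6679 AND 27923

Result:
id | title                 | sold 
---+-----------------------+------
4  | Sense and Sensibility | 11227
5  | Oryx and Crake        | 21112
7  | Alias Grace           | 6964 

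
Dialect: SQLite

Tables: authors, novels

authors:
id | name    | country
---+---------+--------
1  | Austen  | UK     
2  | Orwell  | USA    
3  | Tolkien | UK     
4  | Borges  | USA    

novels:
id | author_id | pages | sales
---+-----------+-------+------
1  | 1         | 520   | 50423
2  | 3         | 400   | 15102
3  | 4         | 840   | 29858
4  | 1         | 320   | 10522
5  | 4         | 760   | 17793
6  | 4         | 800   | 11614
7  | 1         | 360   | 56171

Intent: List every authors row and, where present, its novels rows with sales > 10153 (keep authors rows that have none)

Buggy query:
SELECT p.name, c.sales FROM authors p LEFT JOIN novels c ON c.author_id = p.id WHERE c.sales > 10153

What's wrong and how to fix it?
Bug: A WHERE condition on the right-hand table after LEFT JOIN drops unmatched parents

Fix: Put 'c.sales > 10153' in the JOIN's ON clause instead of WHERE

Corrected query:
SELECT p.name, c.sales FROM authors p LEFT JOIN novels c ON c.author_id = p.id AND c.sales > 10153

Result:
name    | sales
--------+------
Austen  | 10522
Austen  | 50423
Austen  | 56171
Orwell  | NULL 
Tolkien | 15102
Borges  | 11614
Borges  | 17793
Borges  | 29858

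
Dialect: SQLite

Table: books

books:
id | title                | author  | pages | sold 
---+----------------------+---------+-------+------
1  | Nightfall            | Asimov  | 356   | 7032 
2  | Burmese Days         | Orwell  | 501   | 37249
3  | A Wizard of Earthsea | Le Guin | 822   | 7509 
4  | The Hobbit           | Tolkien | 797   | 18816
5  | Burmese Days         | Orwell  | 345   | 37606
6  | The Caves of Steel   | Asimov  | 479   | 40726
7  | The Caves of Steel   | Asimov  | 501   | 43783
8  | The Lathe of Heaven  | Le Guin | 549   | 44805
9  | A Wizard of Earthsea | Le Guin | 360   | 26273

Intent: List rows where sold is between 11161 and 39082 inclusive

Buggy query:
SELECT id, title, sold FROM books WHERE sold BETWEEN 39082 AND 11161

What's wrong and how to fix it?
Bug: BETWEEN expects the lower bound first; with 39082 AND 11161 the range is empty

Fix: Write BETWEEN 11161 AND 39082

Corrected query:
SELECT id, title, sold FROM books WHERE sold BETWEEN 11161 AND 39082

Result:
id | title                | sold 
---+----------------------+------
2  | Burmese Days         | 37249
4  | The Hobbit           | 18816
5  | Burmese Days         | 37606
9  | A Wizard of Earthsea | 26273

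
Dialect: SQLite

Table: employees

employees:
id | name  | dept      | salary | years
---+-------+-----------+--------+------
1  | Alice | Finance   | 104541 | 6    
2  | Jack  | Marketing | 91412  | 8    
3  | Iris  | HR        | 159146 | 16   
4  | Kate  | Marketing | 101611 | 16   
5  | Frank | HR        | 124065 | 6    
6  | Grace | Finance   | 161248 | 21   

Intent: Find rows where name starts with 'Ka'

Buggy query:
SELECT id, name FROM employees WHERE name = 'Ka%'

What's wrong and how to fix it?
Bug: Wildcards only work with LIKE; '=' treats '%' as a literal character

Fix: Replace '=' with LIKE so 'Ka%' is treated as a pattern

Corrected query:
SELECT id, name FROM employees WHERE name LIKE 'Ka%'

Result:
id | name
---+-----
4  | Kate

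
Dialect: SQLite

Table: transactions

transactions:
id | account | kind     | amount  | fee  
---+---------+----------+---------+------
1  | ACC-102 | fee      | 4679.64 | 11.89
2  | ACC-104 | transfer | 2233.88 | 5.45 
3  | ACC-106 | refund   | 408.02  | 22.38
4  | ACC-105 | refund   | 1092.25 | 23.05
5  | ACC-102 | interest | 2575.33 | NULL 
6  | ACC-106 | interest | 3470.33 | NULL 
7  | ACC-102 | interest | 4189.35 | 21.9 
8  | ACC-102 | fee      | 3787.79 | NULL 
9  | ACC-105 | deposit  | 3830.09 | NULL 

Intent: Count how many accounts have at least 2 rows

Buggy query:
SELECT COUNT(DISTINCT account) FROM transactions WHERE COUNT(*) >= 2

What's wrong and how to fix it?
Bug: WHERE filters individual rows, not groups, so a group-level COUNT is invalid there

Fix: Group first with HAVING COUNT(*) >= 2, then COUNT the resulting groups

Corrected query:
SELECT COUNT(*) FROM (SELECT account FROM transactions GROUP BY account HAVING COUNT(*) >= 2)

Result:
COUNT(*)
--------
3       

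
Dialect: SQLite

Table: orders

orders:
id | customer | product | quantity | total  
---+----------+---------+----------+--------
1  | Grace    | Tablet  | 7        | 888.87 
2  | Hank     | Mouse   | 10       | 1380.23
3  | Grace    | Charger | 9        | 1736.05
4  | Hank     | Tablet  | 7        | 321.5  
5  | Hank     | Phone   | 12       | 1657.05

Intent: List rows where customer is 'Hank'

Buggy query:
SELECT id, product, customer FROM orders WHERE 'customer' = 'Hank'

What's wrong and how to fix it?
Bug: 'customer' in single quotes is a string literal, not the column; the comparison is literal-vs-literal and never true

Fix: Reference the column as customer without single quotes

Corrected query:
SELECT id, product, customer FROM orders WHERE customer = 'Hank'

Result:
id | product | customer
---+---------+---------
2  | Mouse   | Hank    
4  | Tablet  | Hank    
5  | Phone   | Hank    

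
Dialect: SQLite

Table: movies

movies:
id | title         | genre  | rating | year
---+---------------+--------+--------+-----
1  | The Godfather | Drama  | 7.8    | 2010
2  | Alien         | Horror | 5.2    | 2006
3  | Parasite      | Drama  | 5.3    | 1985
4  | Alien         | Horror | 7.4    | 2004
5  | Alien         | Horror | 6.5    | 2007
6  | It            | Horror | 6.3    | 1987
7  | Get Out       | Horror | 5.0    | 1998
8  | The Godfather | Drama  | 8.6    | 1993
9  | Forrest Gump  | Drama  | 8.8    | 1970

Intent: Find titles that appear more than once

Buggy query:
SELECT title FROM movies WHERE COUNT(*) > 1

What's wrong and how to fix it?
Bug: WHERE can't reference COUNT(*); aggregates are computed after WHERE

Fix: Group first, then use HAVING for the count condition

Corrected query:
SELECT title FROM movies GROUP BY title HAVING COUNT(*) > 1

Result:
title        
-------------
Alien        
The Godfather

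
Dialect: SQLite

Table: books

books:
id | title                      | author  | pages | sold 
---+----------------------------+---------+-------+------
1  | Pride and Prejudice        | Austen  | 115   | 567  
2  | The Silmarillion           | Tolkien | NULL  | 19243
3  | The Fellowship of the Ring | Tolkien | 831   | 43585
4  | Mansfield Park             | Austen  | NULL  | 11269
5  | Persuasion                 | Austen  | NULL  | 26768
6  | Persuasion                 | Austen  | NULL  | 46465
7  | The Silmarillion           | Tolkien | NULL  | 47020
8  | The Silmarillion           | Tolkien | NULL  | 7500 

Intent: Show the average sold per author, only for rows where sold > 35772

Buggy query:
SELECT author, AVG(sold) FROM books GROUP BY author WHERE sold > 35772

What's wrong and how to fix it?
Bug: Row-level WHERE must come before GROUP BY in the clause order

Fix: Move the WHERE clause before GROUP BY

Corrected query:
SELECT author, AVG(sold) FROM books WHERE sold > 35772 GROUP BY author

Result:
author  | AVG(sold)
--------+----------
Austen  | 46465    
Tolkien | 45302.5  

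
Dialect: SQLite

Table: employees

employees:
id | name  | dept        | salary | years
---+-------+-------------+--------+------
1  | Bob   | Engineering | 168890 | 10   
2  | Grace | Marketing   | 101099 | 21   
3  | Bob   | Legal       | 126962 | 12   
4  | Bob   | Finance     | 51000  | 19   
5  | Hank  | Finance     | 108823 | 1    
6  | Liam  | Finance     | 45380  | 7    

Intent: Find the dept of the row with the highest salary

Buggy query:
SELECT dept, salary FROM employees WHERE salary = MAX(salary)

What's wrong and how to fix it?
Bug: WHERE is evaluated per row; an aggregate over the whole table isn't defined there

Fix: Use a subquery: WHERE salary = (SELECT MAX(salary) FROM employees)

Corrected query:
SELECT dept, salary FROM employees WHERE salary = (SELECT MAX(salary) FROM employees)

Result:
dept        | salary
------------+-------
Engineering | 168890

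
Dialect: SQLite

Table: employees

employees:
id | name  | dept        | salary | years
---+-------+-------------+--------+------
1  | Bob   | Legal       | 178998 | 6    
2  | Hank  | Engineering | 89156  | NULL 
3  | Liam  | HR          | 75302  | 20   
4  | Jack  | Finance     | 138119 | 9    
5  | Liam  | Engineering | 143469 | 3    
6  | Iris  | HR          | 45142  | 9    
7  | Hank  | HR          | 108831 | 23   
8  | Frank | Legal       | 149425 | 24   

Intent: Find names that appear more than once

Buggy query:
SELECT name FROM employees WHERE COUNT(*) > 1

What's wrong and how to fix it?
Bug: COUNT(*) is an aggregate and cannot be used in WHERE

Fix: Group first, then use HAVING for the count condition

Corrected query:
SELECT name FROM employees GROUP BY name HAVING COUNT(*) > 1

Result:
name
----
Hank
Liam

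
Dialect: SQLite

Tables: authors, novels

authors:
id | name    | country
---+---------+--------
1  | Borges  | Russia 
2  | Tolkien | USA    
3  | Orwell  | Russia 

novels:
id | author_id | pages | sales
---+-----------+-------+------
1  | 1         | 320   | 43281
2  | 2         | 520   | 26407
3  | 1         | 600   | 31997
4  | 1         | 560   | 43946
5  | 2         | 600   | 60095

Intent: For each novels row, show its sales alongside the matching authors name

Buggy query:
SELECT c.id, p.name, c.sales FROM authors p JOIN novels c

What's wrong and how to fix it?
Bug: JOIN with no ON clause produces a cartesian product; every novels row pairs with every authors row

Fix: Add ON c.author_id = p.id to the JOIN

Corrected query:
SELECT c.id, p.name, c.sales FROM authors p JOIN novels c ON c.author_id = p.id

Result:
id | name    | sales
---+---------+------
1  | Borges  | 43281
2  | Tolkien | 26407
3  | Borges  | 31997
4  | Borges  | 43946
5  | Tolkien | 60095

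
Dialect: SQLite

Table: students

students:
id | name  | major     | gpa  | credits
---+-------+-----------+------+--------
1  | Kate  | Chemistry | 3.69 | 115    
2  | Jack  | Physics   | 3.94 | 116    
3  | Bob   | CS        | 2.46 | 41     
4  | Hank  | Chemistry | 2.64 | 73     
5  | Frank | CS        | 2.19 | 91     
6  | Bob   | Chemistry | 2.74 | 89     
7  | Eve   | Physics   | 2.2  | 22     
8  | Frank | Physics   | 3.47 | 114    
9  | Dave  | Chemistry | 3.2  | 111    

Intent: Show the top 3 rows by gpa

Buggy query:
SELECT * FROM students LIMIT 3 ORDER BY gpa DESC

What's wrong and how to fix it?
Bug: ORDER BY cannot follow LIMIT; LIMIT is the final clause

Fix: Swap the clauses: ORDER BY first, then LIMIT

Corrected query:
SELECT * FROM students ORDER BY gpa DESC LIMIT 3

Result:
id | name  | major     | gpa  | credits
---+-------+-----------+------+--------
2  | Jack  | Physics   | 3.94 | 116    
1  | Kate  | Chemistry | 3.69 | 115    
8  | Frank | Physics   | 3.47 | 114    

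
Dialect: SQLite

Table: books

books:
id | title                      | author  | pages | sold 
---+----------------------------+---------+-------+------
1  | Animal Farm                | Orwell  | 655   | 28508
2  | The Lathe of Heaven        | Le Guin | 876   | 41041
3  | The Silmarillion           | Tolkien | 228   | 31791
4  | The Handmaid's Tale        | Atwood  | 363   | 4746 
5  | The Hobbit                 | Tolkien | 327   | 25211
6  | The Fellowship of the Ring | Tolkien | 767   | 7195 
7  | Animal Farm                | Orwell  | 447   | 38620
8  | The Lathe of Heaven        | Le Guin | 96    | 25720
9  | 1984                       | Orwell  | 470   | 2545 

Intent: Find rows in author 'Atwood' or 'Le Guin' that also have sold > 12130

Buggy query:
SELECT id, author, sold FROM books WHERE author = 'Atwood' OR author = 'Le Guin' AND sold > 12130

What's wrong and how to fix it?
Bug: AND binds tighter than OR, so this parses as author = 'Atwood' OR (author = 'Le Guin' AND sold > 12130)

Fix: Add parentheses around the OR so the AND applies to both alternatives

Corrected query:
SELECT id, author, sold FROM books WHERE (author = 'Atwood' OR author = 'Le Guin') AND sold > 12130

Result:
id | author  | sold 
---+---------+------
2  | Le Guin | 41041
8  | Le Guin | 25720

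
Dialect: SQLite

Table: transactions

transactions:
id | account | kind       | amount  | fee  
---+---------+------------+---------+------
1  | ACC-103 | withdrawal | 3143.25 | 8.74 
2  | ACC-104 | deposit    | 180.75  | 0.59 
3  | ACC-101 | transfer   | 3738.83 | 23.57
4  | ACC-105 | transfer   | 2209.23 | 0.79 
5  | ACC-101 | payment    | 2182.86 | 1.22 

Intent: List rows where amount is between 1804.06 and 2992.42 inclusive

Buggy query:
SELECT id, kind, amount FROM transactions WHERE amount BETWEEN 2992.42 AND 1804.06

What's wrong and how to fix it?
Bug: BETWEEN expects the lower bound first; with 2992.42 AND 1804.06 the range is empty

Fix: Swap the bounds so the smaller value comes first

Corrected query:
SELECT id, kind, amount FROM transactions WHERE amount BETWEEN 1804.06 AND 2992.42

Result:
id | kind     | amount 
---+----------+--------
4  | transfer | 2209.23
5  | payment  | 2182.86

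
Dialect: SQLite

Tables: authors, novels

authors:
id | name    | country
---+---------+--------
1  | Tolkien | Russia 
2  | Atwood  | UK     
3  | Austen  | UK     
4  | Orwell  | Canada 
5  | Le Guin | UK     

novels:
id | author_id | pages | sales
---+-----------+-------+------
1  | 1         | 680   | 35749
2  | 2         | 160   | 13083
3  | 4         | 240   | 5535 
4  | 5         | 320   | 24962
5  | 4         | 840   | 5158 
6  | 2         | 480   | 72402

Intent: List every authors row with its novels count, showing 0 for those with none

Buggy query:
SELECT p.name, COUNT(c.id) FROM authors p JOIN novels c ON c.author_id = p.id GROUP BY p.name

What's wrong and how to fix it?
Bug: An inner join excludes parents with zero children

Fix: Switch to LEFT JOIN to retain unmatched parent rows

Corrected query:
SELECT p.name, COUNT(c.id) FROM authors p LEFT JOIN novels c ON c.author_id = p.id GROUP BY p.name

Result:
name    | COUNT(c.id)
--------+------------
Atwood  | 2          
Austen  | 0          
Le Guin | 1          
Orwell  | 2          
Tolkien | 1          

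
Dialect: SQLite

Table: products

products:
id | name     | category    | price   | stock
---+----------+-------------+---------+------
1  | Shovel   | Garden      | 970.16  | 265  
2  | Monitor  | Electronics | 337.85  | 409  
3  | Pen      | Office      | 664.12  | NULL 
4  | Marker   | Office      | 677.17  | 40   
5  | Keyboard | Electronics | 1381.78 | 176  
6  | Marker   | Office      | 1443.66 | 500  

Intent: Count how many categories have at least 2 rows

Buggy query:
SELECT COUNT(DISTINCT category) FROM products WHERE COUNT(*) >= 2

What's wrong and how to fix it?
Bug: COUNT(*) cannot appear in WHERE; the per-group count doesn't exist yet

Fix: Group first with HAVING COUNT(*) >= 2, then COUNT the resulting groups

Corrected query:
SELECT COUNT(*) FROM (SELECT category FROM products GROUP BY category HAVING COUNT(*) >= 2)

Result:
COUNT(*)
--------
2       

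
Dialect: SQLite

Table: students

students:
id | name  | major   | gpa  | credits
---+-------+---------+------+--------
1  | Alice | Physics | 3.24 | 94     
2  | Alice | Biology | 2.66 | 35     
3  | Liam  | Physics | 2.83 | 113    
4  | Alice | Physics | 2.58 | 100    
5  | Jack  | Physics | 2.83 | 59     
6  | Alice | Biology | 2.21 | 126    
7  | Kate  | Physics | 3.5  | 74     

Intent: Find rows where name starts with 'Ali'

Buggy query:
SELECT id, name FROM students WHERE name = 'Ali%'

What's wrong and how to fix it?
Bug: '=' compares the literal string including the % character; pattern matching needs LIKE

Fix: Use LIKE for wildcard pattern matching

Corrected query:
SELECT id, name FROM students WHERE name LIKE 'Ali%'

Result:
id | name 
---+------
1  | Alice
2  | Alice
4  | Alice
6  | Alice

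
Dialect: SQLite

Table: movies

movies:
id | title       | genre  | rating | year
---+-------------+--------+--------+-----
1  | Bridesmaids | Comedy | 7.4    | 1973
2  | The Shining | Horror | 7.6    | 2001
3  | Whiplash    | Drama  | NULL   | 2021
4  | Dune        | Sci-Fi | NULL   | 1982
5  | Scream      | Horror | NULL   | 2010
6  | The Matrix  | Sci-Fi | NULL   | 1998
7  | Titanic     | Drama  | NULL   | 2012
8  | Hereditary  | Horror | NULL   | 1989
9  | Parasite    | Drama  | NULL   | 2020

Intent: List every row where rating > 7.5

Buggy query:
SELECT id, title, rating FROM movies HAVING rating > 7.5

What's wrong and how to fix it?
Bug: This is a non-aggregate query (no GROUP BY, no aggregates), so in SQLite the HAVING clause is invalid here; a row-level condition belongs in WHERE

Fix: Replace HAVING with WHERE since the condition applies to individual rows

Corrected query:
SELECT id, title, rating FROM movies WHERE rating > 7.5

Result:
id | title       | rating
---+-------------+-------
2  | The Shining | 7.6   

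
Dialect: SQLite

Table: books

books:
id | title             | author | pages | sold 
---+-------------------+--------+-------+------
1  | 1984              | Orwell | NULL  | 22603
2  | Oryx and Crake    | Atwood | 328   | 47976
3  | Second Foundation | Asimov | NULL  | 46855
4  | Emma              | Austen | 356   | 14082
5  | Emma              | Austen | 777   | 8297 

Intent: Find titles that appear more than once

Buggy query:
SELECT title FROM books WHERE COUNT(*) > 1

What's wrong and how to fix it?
Bug: COUNT(*) is an aggregate and cannot be used in WHERE

Fix: Group first, then use HAVING for the count condition

Corrected query:
SELECT title FROM books GROUP BY title HAVING COUNT(*) > 1

Result:
title
-----
Emma 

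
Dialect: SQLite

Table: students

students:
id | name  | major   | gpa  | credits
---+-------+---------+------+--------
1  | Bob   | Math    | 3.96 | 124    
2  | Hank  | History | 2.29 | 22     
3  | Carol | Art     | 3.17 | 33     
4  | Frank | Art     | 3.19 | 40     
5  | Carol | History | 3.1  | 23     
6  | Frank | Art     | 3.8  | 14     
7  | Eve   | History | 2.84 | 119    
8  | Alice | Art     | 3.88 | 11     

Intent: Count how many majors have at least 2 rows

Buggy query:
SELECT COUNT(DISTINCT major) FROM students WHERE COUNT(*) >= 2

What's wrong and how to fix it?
Bug: WHERE filters individual rows, not groups, so a group-level COUNT is invalid there

Fix: Group first with HAVING COUNT(*) >= 2, then COUNT the resulting groups

Corrected query:
SELECT COUNT(*) FROM (SELECT major FROM students GROUP BY major HAVING COUNT(*) >= 2)

Result:
COUNT(*)
--------
2       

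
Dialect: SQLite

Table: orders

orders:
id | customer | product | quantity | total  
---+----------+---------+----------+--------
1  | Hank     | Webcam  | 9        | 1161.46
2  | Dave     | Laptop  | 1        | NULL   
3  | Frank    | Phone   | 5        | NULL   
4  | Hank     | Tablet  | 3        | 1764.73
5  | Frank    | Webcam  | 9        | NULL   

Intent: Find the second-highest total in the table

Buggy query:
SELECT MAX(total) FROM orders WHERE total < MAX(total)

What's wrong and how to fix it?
Bug: The inner MAX is an aggregate inside WHERE, which is not allowed

Fix: Put the inner MAX in a scalar subquery

Corrected query:
SELECT MAX(total) FROM orders WHERE total < (SELECT MAX(total) FROM orders)

Result:
MAX(total)
----------
1161.46   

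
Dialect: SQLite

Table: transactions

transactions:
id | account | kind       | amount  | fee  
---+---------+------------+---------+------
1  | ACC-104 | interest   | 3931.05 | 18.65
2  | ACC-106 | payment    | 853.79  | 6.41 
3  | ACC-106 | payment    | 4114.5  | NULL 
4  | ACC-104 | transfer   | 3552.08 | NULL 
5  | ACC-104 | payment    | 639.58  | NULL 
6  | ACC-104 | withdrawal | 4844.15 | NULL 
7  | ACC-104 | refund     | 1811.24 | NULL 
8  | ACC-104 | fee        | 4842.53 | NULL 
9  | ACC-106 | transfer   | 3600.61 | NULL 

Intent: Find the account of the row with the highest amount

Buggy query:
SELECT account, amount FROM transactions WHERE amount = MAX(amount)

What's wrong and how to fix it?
Bug: WHERE is evaluated per row; an aggregate over the whole table isn't defined there

Fix: Wrap MAX in a scalar subquery so WHERE compares against a single value

Corrected query:
SELECT account, amount FROM transactions WHERE amount = (SELECT MAX(amount) FROM transactions)

Result:
account | amount 
--------+--------
ACC-104 | 4844.15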